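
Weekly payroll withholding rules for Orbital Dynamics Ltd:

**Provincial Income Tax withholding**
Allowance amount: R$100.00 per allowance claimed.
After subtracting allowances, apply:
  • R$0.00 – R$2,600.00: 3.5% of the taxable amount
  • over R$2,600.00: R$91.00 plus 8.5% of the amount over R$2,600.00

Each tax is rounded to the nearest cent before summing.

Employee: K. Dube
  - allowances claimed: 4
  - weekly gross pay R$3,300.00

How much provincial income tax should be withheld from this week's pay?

Provincial Income Tax: taxable = R$3,300.00 − 4×R$100.00 = R$2,900.00
  R$91.00 + 8.5% × (R$2,900.00 − R$2,600.00) = R$91.00 + 8.5% × R$300.00 = R$116.50

R$116.50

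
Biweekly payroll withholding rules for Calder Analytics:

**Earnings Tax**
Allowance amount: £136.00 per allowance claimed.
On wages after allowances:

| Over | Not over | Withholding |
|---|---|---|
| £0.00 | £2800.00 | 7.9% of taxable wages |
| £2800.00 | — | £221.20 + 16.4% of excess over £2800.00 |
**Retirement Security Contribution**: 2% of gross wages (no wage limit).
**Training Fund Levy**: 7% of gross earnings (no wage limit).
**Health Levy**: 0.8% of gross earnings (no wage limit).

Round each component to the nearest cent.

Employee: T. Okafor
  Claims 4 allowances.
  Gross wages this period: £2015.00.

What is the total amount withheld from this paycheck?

Earnings Tax: taxable = £2015.00 − 4×£136.00 = £1471.00
  7.9% × £1471.00 = £116.21
Retirement Security Contribution: 2% × £2015.00 = £40.30
Training Fund Levy: 7% × £2015.00 = £141.05
Health Levy: 0.8% × £2015.00 = £16.12
Total: £116.21 + £40.30 + £141.05 + £16.12 = £313.68

£313.68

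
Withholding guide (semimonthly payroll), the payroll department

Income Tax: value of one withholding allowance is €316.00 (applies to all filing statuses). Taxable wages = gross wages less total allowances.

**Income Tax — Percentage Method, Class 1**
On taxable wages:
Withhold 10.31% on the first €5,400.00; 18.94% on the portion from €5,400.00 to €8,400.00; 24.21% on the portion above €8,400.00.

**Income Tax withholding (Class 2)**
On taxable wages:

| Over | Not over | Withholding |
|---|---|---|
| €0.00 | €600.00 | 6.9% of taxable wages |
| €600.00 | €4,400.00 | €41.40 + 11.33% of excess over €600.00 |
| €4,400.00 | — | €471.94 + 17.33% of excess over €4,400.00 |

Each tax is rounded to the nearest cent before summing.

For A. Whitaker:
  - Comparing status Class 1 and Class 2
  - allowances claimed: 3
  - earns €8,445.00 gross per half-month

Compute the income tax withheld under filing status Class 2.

€1,008.65

Income Tax (Class 2): taxable = €8,445.00 − 3×€316.00 = €7,497.00
  €471.94 + 17.33% × (€7,497.00 − €4,400.00) = €471.94 + 17.33% × €3,097.00 = €1,008.65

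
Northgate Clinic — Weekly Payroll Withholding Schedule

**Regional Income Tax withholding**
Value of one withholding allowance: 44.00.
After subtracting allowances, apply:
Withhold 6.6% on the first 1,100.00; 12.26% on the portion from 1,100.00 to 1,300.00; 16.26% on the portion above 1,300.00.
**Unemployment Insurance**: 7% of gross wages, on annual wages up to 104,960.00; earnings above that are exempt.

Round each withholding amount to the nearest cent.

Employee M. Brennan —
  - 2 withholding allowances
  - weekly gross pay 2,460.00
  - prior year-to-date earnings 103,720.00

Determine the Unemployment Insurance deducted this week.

86.80

Unemployment Insurance: cap 104,960.00 − YTD 103,720.00 = 1,240.00 subject; 7% × 1,240.00 = 86.80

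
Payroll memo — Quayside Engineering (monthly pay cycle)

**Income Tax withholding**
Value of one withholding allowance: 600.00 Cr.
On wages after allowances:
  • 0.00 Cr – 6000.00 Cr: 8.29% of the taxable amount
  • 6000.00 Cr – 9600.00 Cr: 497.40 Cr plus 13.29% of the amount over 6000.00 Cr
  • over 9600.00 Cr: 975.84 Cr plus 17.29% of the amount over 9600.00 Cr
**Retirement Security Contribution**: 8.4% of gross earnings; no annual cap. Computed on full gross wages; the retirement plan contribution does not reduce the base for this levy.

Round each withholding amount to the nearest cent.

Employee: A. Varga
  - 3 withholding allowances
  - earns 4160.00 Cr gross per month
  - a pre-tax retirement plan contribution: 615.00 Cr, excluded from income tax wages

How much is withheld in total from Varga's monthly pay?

494.10 Cr

Income Tax: taxable = 4160.00 Cr − 615.00 Cr − 3×600.00 Cr = 1745.00 Cr
  8.29% × 1745.00 Cr = 144.66 Cr
Retirement Security Contribution: 8.4% × 4160.00 Cr = 349.44 Cr
Total: 144.66 Cr + 349.44 Cr = 494.10 Cr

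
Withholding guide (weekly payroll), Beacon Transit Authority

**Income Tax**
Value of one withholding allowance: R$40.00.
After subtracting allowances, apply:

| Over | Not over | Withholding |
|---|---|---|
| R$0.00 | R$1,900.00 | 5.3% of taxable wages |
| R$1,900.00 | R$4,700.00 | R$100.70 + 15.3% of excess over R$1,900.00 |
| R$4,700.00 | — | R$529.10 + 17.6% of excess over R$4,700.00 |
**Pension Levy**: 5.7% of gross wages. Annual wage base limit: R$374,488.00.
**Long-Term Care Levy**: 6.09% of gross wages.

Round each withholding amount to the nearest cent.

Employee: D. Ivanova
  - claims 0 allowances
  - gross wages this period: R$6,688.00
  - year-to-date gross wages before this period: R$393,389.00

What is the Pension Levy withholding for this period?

Pension Levy: YTD R$393,389.00 ≥ cap R$374,488.00 → R$0.00

R$0.00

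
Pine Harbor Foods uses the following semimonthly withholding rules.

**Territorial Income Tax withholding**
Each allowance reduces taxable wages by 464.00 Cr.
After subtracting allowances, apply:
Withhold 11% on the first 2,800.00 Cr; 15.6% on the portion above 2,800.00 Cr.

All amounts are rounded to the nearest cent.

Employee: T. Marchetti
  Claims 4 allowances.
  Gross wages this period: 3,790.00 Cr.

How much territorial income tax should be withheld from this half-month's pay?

Territorial Income Tax: taxable = 3,790.00 Cr − 4×464.00 Cr = 1,934.00 Cr
  11% × 1,934.00 Cr = 212.74 Cr

212.74 Cr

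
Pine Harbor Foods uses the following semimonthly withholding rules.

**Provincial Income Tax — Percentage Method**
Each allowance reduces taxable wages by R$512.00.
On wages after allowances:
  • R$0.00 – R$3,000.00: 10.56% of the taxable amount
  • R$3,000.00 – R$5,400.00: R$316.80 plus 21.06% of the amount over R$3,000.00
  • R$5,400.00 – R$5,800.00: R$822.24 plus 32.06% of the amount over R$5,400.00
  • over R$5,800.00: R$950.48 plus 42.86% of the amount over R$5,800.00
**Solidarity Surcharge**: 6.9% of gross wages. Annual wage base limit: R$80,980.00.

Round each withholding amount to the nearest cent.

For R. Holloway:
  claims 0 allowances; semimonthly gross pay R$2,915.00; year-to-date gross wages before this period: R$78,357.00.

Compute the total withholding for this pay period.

Provincial Income Tax: taxable = R$2,915.00
  10.56% × R$2,915.00 = R$307.82
Solidarity Surcharge: cap R$80,980.00 − YTD R$78,357.00 = R$2,623.00 subject; 6.9% × R$2,623.00 = R$180.99
Total: R$307.82 + R$180.99 = R$488.81

R$488.81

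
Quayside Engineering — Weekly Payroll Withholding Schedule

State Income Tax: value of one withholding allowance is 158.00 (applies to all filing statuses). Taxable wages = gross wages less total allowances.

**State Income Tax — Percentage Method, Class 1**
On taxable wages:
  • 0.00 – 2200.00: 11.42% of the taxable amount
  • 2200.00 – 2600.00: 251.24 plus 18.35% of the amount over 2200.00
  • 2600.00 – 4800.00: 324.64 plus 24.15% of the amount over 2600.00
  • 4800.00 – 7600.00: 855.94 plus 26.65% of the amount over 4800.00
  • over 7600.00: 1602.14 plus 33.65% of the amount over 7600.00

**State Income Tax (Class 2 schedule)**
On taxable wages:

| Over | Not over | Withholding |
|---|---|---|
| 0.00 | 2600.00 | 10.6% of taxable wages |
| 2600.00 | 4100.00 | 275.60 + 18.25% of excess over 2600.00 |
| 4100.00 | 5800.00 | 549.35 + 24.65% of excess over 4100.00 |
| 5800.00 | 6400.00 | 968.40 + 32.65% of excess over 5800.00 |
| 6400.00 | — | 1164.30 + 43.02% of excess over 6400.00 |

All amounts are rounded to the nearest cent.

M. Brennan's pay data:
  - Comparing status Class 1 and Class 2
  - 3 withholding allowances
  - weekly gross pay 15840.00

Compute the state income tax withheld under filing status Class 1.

State Income Tax (Class 1): taxable = 15840.00 − 3×158.00 = 15366.00
  1602.14 + 33.65% × (15366.00 − 7600.00) = 1602.14 + 33.65% × 7766.00 = 4215.40

4215.40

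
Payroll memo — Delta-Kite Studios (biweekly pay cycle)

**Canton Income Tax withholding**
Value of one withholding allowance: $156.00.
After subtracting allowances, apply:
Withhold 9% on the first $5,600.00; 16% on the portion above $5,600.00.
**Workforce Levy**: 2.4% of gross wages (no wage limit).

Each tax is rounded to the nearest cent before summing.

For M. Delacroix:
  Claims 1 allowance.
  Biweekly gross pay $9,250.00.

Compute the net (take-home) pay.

$7,964.96

Canton Income Tax: taxable = $9,250.00 − 1×$156.00 = $9,094.00
  $504.00 + 16% × ($9,094.00 − $5,600.00) = $504.00 + 16% × $3,494.00 = $1,063.04
Workforce Levy: 2.4% × $9,250.00 = $222.00
Total withheld: $1,063.04 + $222.00 = $1,285.04
Net pay: $9,250.00 − $1,285.04 = $7,964.96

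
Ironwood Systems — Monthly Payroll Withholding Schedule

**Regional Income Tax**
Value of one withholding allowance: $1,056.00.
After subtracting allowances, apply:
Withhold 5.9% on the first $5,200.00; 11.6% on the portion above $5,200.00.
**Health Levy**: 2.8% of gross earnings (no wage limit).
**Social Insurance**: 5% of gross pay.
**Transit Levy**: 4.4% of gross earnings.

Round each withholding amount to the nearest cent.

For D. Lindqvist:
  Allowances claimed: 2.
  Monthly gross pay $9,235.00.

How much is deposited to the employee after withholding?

Regional Income Tax: taxable = $9,235.00 − 2×$1,056.00 = $7,123.00
  $306.80 + 11.6% × ($7,123.00 − $5,200.00) = $306.80 + 11.6% × $1,923.00 = $529.87
Health Levy: 2.8% × $9,235.00 = $258.58
Social Insurance: 5% × $9,235.00 = $461.75
Transit Levy: 4.4% × $9,235.00 = $406.34
Total withheld: $529.87 + $258.58 + $461.75 + $406.34 = $1,656.54
Net pay: $9,235.00 − $1,656.54 = $7,578.46

$7,578.46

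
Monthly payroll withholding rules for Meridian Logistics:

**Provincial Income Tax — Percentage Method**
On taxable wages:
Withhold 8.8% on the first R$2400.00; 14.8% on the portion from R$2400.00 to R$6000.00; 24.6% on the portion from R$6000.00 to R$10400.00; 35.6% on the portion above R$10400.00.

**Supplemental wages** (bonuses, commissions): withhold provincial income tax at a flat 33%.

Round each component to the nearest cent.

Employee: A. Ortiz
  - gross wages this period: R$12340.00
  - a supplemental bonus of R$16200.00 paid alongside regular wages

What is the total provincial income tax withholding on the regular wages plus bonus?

R$7863.04

Provincial Income Tax: taxable = R$12340.00
  R$1826.40 + 35.6% × (R$12340.00 − R$10400.00) = R$1826.40 + 35.6% × R$1940.00 = R$2517.04
Supplemental (33% flat on bonus): 33% × R$16200.00 = R$5346.00
Total provincial income tax: R$2517.04 + R$5346.00 = R$7863.04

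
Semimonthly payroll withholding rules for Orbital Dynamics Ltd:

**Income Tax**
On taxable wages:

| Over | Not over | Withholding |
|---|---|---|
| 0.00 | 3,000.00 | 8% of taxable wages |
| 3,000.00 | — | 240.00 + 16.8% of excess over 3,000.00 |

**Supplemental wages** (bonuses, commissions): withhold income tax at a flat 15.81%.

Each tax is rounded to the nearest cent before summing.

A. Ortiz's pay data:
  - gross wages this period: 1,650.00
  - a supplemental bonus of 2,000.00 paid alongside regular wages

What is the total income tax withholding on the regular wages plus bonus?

448.20

Income Tax: taxable = 1,650.00
  8% × 1,650.00 = 132.00
Supplemental (15.81% flat on bonus): 15.81% × 2,000.00 = 316.20
Total income tax: 132.00 + 316.20 = 448.20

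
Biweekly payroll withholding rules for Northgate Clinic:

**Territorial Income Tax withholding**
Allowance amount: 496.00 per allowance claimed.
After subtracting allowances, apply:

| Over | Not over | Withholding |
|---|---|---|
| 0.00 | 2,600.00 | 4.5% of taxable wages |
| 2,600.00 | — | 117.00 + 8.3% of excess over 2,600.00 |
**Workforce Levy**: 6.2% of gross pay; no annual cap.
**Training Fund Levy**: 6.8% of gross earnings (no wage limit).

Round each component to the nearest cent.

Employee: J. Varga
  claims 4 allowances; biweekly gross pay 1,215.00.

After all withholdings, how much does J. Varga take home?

Territorial Income Tax: taxable = 1,215.00 − 4×496.00 = -769.00
  Taxable ≤ 0 → 0.00
Workforce Levy: 6.2% × 1,215.00 = 75.33
Training Fund Levy: 6.8% × 1,215.00 = 82.62
Total withheld: 0.00 + 75.33 + 82.62 = 157.95
Net pay: 1,215.00 − 157.95 = 1,057.05

1,057.05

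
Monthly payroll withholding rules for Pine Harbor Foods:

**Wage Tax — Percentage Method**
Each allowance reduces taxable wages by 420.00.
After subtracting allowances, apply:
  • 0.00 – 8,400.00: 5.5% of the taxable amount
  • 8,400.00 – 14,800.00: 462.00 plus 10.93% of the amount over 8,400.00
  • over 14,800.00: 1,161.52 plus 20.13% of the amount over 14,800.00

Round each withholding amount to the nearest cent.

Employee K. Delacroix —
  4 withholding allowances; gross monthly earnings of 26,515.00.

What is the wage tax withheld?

Wage Tax: taxable = 26,515.00 − 4×420.00 = 24,835.00
  1,161.52 + 20.13% × (24,835.00 − 14,800.00) = 1,161.52 + 20.13% × 10,035.00 = 3,181.57

3,181.57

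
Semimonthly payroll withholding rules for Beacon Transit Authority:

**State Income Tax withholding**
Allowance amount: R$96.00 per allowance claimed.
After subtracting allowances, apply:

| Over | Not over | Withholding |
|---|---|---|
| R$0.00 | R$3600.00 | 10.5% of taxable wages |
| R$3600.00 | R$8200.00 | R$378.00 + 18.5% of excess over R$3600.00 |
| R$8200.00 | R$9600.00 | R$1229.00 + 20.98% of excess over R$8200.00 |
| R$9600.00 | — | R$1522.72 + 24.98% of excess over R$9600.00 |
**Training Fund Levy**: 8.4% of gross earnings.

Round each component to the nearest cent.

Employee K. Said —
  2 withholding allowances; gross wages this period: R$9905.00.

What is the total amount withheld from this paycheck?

R$2382.97

State Income Tax: taxable = R$9905.00 − 2×R$96.00 = R$9713.00
  R$1522.72 + 24.98% × (R$9713.00 − R$9600.00) = R$1522.72 + 24.98% × R$113.00 = R$1550.95
Training Fund Levy: 8.4% × R$9905.00 = R$832.02
Total: R$1550.95 + R$832.02 = R$2382.97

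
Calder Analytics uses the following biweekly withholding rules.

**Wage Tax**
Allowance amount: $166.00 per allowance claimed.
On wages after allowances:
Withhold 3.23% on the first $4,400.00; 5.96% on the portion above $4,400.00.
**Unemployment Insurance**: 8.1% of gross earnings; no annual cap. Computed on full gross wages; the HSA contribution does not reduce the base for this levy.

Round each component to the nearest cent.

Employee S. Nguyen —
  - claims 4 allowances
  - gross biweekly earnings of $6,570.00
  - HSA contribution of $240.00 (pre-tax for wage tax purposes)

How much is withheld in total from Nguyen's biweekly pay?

$749.74

Wage Tax: taxable = $6,570.00 − $240.00 − 4×$166.00 = $5,666.00
  $142.12 + 5.96% × ($5,666.00 − $4,400.00) = $142.12 + 5.96% × $1,266.00 = $217.57
Unemployment Insurance: 8.1% × $6,570.00 = $532.17
Total: $217.57 + $532.17 = $749.74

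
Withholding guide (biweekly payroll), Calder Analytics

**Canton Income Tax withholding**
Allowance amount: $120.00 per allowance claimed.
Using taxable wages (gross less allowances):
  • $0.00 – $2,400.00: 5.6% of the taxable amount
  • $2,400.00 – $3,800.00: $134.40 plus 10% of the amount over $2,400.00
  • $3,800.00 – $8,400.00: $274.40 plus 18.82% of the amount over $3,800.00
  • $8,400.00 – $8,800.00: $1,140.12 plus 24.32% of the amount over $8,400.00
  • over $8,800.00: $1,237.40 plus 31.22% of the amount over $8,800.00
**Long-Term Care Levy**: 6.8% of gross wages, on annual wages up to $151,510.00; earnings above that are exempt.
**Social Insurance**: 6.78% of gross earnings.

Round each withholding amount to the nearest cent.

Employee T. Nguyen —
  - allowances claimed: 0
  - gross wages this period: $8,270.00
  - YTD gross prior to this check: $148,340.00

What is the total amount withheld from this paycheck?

Canton Income Tax: taxable = $8,270.00
  $274.40 + 18.82% × ($8,270.00 − $3,800.00) = $274.40 + 18.82% × $4,470.00 = $1,115.65
Long-Term Care Levy: cap $151,510.00 − YTD $148,340.00 = $3,170.00 subject; 6.8% × $3,170.00 = $215.56
Social Insurance: 6.78% × $8,270.00 = $560.71
Total: $1,115.65 + $215.56 + $560.71 = $1,891.92

$1,891.92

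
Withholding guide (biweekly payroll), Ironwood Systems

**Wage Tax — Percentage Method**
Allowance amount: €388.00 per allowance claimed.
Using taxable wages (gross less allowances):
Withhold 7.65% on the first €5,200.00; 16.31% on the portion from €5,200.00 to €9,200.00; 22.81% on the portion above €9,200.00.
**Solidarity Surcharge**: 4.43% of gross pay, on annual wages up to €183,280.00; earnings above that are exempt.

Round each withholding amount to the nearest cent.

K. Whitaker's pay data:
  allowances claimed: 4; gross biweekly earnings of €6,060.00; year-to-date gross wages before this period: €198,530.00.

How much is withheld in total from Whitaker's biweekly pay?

€344.86

Wage Tax: taxable = €6,060.00 − 4×€388.00 = €4,508.00
  7.65% × €4,508.00 = €344.86
Solidarity Surcharge: YTD €198,530.00 ≥ cap €183,280.00 → €0.00
Total: €344.86 + €0.00 = €344.86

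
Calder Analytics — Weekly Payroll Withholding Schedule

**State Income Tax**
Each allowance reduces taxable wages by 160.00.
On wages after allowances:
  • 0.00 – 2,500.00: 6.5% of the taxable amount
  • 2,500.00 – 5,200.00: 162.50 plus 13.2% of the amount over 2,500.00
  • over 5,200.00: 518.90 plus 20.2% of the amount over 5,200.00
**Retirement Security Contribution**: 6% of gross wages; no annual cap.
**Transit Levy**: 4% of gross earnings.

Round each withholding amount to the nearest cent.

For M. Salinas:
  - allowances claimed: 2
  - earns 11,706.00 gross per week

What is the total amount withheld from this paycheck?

2,939.07

State Income Tax: taxable = 11,706.00 − 2×160.00 = 11,386.00
  518.90 + 20.2% × (11,386.00 − 5,200.00) = 518.90 + 20.2% × 6,186.00 = 1,768.47
Retirement Security Contribution: 6% × 11,706.00 = 702.36
Transit Levy: 4% × 11,706.00 = 468.24
Total: 1,768.47 + 702.36 + 468.24 = 2,939.07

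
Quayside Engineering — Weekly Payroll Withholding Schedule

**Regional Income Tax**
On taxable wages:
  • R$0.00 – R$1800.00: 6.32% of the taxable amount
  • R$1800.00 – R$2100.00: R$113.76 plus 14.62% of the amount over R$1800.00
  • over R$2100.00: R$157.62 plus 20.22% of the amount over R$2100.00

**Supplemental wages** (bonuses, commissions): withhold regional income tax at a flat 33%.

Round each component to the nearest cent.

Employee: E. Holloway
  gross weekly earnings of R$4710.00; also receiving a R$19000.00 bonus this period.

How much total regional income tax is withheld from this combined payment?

R$6955.36

Regional Income Tax: taxable = R$4710.00
  R$157.62 + 20.22% × (R$4710.00 − R$2100.00) = R$157.62 + 20.22% × R$2610.00 = R$685.36
Supplemental (33% flat on bonus): 33% × R$19000.00 = R$6270.00
Total regional income tax: R$685.36 + R$6270.00 = R$6955.36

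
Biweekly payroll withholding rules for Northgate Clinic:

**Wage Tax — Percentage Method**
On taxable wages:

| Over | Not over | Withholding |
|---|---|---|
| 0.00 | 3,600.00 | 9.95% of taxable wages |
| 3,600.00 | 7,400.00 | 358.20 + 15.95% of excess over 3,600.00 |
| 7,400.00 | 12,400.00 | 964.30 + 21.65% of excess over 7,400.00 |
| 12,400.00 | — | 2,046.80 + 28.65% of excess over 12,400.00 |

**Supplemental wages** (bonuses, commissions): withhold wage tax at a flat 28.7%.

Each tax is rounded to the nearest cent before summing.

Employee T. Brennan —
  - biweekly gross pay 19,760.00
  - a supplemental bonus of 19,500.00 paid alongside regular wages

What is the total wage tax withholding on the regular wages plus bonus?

9,751.94

Wage Tax: taxable = 19,760.00
  2,046.80 + 28.65% × (19,760.00 − 12,400.00) = 2,046.80 + 28.65% × 7,360.00 = 4,155.44
Supplemental (28.7% flat on bonus): 28.7% × 19,500.00 = 5,596.50
Total wage tax: 4,155.44 + 5,596.50 = 9,751.94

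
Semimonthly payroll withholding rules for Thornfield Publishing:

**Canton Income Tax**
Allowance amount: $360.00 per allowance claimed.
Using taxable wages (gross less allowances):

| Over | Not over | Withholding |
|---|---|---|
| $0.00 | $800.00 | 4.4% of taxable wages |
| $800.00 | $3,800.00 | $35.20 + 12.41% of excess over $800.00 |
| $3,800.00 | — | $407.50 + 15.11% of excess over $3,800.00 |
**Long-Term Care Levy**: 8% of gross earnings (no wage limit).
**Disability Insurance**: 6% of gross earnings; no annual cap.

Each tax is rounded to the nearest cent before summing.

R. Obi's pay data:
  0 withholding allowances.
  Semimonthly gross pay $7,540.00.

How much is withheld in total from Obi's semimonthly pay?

$2,028.21

Canton Income Tax: taxable = $7,540.00
  $407.50 + 15.11% × ($7,540.00 − $3,800.00) = $407.50 + 15.11% × $3,740.00 = $972.61
Long-Term Care Levy: 8% × $7,540.00 = $603.20
Disability Insurance: 6% × $7,540.00 = $452.40
Total: $972.61 + $603.20 + $452.40 = $2,028.21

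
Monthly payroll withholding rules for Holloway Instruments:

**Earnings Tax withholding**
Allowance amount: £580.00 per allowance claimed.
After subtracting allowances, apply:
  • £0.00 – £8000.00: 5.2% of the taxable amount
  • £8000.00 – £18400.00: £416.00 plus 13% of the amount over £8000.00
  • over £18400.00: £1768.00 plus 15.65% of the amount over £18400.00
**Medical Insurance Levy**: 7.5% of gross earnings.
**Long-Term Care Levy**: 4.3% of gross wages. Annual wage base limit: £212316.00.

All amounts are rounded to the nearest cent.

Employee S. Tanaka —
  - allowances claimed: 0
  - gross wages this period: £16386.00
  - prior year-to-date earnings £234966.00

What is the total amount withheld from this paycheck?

Earnings Tax: taxable = £16386.00
  £416.00 + 13% × (£16386.00 − £8000.00) = £416.00 + 13% × £8386.00 = £1506.18
Medical Insurance Levy: 7.5% × £16386.00 = £1228.95
Long-Term Care Levy: YTD £234966.00 ≥ cap £212316.00 → £0.00
Total: £1506.18 + £1228.95 + £0.00 = £2735.13

£2735.13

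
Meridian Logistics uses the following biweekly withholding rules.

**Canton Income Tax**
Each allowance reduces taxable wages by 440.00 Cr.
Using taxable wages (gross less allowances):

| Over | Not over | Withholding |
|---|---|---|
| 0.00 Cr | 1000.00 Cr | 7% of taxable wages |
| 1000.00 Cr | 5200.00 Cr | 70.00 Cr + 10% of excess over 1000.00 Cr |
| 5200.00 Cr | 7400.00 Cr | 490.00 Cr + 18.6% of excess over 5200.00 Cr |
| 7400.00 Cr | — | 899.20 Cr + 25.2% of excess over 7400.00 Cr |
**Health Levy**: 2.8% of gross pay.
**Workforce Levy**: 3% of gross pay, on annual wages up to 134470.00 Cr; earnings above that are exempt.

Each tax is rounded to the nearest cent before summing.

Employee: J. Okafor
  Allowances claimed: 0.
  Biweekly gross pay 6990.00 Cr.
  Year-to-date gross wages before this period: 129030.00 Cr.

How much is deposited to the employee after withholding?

Canton Income Tax: taxable = 6990.00 Cr
  490.00 Cr + 18.6% × (6990.00 Cr − 5200.00 Cr) = 490.00 Cr + 18.6% × 1790.00 Cr = 822.94 Cr
Health Levy: 2.8% × 6990.00 Cr = 195.72 Cr
Workforce Levy: cap 134470.00 Cr − YTD 129030.00 Cr = 5440.00 Cr subject; 3% × 5440.00 Cr = 163.20 Cr
Total withheld: 822.94 Cr + 195.72 Cr + 163.20 Cr = 1181.86 Cr
Net pay: 6990.00 Cr − 1181.86 Cr = 5808.14 Cr

5808.14 Cr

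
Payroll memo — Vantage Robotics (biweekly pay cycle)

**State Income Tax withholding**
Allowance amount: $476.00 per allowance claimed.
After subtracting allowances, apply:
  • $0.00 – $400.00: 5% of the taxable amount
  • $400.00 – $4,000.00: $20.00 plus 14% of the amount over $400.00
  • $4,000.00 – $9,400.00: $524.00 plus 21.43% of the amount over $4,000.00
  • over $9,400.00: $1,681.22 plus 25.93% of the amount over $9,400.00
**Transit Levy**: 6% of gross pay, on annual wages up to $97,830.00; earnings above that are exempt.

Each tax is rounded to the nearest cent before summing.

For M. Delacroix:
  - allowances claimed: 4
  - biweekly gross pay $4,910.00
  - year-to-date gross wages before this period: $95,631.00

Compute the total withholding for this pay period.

State Income Tax: taxable = $4,910.00 − 4×$476.00 = $3,006.00
  $20.00 + 14% × ($3,006.00 − $400.00) = $20.00 + 14% × $2,606.00 = $384.84
Transit Levy: cap $97,830.00 − YTD $95,631.00 = $2,199.00 subject; 6% × $2,199.00 = $131.94
Total: $384.84 + $131.94 = $516.78

$516.78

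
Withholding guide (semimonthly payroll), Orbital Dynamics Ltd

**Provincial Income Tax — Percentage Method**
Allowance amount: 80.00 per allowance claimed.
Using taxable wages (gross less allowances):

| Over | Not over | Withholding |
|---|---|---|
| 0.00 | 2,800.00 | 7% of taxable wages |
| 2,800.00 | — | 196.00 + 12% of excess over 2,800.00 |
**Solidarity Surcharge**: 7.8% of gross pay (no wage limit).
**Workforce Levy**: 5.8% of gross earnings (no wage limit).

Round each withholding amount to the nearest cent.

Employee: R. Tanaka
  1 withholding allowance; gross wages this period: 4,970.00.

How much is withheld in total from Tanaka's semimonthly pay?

Provincial Income Tax: taxable = 4,970.00 − 1×80.00 = 4,890.00
  196.00 + 12% × (4,890.00 − 2,800.00) = 196.00 + 12% × 2,090.00 = 446.80
Solidarity Surcharge: 7.8% × 4,970.00 = 387.66
Workforce Levy: 5.8% × 4,970.00 = 288.26
Total: 446.80 + 387.66 + 288.26 = 1,122.72

1,122.72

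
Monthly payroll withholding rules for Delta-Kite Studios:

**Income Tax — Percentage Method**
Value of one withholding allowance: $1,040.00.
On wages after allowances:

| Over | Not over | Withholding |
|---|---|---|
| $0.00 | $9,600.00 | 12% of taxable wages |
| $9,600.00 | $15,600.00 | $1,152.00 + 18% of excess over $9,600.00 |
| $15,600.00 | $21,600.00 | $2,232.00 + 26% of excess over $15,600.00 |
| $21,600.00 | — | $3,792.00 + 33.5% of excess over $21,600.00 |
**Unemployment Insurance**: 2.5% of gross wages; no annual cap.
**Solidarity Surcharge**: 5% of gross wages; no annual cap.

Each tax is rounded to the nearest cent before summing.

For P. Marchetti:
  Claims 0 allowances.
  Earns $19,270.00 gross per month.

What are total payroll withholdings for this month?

$4,631.45

Income Tax: taxable = $19,270.00
  $2,232.00 + 26% × ($19,270.00 − $15,600.00) = $2,232.00 + 26% × $3,670.00 = $3,186.20
Unemployment Insurance: 2.5% × $19,270.00 = $481.75
Solidarity Surcharge: 5% × $19,270.00 = $963.50
Total: $3,186.20 + $481.75 + $963.50 = $4,631.45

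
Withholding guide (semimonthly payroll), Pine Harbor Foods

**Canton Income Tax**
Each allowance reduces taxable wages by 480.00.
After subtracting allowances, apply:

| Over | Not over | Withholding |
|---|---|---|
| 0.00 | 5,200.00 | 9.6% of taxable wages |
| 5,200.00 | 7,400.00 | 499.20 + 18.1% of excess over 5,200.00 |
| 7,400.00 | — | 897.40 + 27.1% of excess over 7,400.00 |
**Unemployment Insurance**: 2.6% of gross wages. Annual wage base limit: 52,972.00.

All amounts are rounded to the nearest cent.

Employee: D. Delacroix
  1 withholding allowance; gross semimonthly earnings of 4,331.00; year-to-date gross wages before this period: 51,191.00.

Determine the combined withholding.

416.01

Canton Income Tax: taxable = 4,331.00 − 1×480.00 = 3,851.00
  9.6% × 3,851.00 = 369.70
Unemployment Insurance: cap 52,972.00 − YTD 51,191.00 = 1,781.00 subject; 2.6% × 1,781.00 = 46.31
Total: 369.70 + 46.31 = 416.01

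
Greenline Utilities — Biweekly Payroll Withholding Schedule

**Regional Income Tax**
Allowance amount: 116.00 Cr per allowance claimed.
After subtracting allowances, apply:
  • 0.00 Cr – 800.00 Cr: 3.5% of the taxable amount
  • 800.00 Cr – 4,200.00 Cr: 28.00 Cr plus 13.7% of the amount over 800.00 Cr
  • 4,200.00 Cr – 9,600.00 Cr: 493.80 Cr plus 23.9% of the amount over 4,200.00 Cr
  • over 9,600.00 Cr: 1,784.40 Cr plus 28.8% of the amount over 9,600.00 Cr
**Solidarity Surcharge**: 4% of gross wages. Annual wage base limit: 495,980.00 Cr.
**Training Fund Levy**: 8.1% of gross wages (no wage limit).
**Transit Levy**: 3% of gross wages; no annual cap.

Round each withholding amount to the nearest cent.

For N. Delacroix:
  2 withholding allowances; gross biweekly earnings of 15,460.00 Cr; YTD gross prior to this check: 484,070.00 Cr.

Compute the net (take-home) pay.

9,862.28 Cr

Regional Income Tax: taxable = 15,460.00 Cr − 2×116.00 Cr = 15,228.00 Cr
  1,784.40 Cr + 28.8% × (15,228.00 Cr − 9,600.00 Cr) = 1,784.40 Cr + 28.8% × 5,628.00 Cr = 3,405.26 Cr
Solidarity Surcharge: cap 495,980.00 Cr − YTD 484,070.00 Cr = 11,910.00 Cr subject; 4% × 11,910.00 Cr = 476.40 Cr
Training Fund Levy: 8.1% × 15,460.00 Cr = 1,252.26 Cr
Transit Levy: 3% × 15,460.00 Cr = 463.80 Cr
Total withheld: 3,405.26 Cr + 476.40 Cr + 1,252.26 Cr + 463.80 Cr = 5,597.72 Cr
Net pay: 15,460.00 Cr − 5,597.72 Cr = 9,862.28 Cr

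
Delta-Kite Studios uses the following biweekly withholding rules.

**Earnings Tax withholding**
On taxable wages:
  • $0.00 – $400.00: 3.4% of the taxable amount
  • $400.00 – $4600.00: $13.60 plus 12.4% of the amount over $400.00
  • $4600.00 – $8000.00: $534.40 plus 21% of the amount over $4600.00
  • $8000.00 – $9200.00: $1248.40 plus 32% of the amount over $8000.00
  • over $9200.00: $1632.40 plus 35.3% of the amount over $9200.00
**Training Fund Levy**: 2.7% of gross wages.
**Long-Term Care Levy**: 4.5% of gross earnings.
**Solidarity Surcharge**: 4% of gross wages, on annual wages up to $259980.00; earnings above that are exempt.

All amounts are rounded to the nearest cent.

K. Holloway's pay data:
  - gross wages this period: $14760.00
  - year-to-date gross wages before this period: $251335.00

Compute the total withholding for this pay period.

Earnings Tax: taxable = $14760.00
  $1632.40 + 35.3% × ($14760.00 − $9200.00) = $1632.40 + 35.3% × $5560.00 = $3595.08
Training Fund Levy: 2.7% × $14760.00 = $398.52
Long-Term Care Levy: 4.5% × $14760.00 = $664.20
Solidarity Surcharge: cap $259980.00 − YTD $251335.00 = $8645.00 subject; 4% × $8645.00 = $345.80
Total: $3595.08 + $398.52 + $664.20 + $345.80 = $5003.60

$5003.60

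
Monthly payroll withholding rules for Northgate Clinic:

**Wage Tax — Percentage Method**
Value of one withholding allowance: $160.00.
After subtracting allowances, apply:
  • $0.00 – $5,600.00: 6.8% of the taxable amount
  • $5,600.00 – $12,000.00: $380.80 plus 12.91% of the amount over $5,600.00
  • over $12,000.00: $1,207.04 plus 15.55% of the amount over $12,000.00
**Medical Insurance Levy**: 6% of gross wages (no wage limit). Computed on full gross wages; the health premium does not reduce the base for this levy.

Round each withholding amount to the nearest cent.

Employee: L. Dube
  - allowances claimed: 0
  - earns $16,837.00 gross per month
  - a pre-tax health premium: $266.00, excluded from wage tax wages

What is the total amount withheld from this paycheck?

$2,928.05

Wage Tax: taxable = $16,837.00 − $266.00 = $16,571.00
  $1,207.04 + 15.55% × ($16,571.00 − $12,000.00) = $1,207.04 + 15.55% × $4,571.00 = $1,917.83
Medical Insurance Levy: 6% × $16,837.00 = $1,010.22
Total: $1,917.83 + $1,010.22 = $2,928.05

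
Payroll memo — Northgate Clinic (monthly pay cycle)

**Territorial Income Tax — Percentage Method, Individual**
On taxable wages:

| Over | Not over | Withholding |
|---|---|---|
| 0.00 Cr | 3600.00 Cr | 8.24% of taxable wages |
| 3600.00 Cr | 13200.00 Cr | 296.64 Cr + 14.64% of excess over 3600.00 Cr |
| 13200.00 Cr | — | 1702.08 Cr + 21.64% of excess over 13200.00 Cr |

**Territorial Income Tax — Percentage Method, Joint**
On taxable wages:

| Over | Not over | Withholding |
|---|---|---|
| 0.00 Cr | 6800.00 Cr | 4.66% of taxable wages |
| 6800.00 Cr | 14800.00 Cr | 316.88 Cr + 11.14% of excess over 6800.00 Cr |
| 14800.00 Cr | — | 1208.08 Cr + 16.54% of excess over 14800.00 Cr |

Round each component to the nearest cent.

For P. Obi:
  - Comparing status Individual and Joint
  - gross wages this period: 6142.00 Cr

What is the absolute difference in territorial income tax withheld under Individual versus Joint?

382.57 Cr

Territorial Income Tax (Individual): taxable = 6142.00 Cr
  296.64 Cr + 14.64% × (6142.00 Cr − 3600.00 Cr) = 296.64 Cr + 14.64% × 2542.00 Cr = 668.79 Cr
Territorial Income Tax (Joint): taxable = 6142.00 Cr
  4.66% × 6142.00 Cr = 286.22 Cr
Difference: |668.79 Cr − 286.22 Cr| = 382.57 Cr (higher under Individual)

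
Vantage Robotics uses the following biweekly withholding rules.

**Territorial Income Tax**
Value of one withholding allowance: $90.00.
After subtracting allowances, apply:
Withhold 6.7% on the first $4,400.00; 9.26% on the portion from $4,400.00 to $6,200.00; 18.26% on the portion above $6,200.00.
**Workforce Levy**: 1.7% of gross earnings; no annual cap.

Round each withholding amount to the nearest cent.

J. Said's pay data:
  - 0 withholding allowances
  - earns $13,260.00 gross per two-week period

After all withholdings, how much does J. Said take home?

$11,283.94

Territorial Income Tax: taxable = $13,260.00
  $461.48 + 18.26% × ($13,260.00 − $6,200.00) = $461.48 + 18.26% × $7,060.00 = $1,750.64
Workforce Levy: 1.7% × $13,260.00 = $225.42
Total withheld: $1,750.64 + $225.42 = $1,976.06
Net pay: $13,260.00 − $1,976.06 = $11,283.94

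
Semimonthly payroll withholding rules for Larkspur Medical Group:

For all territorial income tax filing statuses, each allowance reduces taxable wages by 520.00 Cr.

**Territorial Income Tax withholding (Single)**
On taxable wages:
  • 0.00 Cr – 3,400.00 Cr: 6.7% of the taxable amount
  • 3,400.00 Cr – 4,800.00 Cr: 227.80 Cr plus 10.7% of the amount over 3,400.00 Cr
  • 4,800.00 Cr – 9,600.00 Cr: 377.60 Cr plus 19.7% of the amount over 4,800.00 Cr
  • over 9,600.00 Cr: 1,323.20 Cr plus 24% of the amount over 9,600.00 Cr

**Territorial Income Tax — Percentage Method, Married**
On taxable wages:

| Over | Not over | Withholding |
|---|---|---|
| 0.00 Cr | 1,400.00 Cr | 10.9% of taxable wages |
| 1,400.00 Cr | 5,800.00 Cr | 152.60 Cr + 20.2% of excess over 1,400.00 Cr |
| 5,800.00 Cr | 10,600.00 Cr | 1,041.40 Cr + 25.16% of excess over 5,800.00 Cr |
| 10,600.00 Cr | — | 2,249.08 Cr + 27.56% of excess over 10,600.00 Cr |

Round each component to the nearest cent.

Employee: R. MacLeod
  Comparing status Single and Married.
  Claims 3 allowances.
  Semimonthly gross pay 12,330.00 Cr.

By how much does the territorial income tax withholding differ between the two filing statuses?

Territorial Income Tax (Single): taxable = 12,330.00 Cr − 3×520.00 Cr = 10,770.00 Cr
  1,323.20 Cr + 24% × (10,770.00 Cr − 9,600.00 Cr) = 1,323.20 Cr + 24% × 1,170.00 Cr = 1,604.00 Cr
Territorial Income Tax (Married): taxable = 12,330.00 Cr − 3×520.00 Cr = 10,770.00 Cr
  2,249.08 Cr + 27.56% × (10,770.00 Cr − 10,600.00 Cr) = 2,249.08 Cr + 27.56% × 170.00 Cr = 2,295.93 Cr
Difference: |1,604.00 Cr − 2,295.93 Cr| = 691.93 Cr (higher under Married)

691.93 Cr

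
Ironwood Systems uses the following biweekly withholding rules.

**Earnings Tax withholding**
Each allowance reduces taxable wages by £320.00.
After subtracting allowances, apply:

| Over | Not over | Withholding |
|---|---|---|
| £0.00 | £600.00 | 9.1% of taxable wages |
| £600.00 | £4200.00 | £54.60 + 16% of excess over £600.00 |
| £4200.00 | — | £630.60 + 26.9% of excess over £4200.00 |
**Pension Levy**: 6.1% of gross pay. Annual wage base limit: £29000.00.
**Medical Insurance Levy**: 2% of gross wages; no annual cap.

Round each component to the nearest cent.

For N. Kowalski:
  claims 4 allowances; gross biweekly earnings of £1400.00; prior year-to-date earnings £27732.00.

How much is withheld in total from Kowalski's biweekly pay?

Earnings Tax: taxable = £1400.00 − 4×£320.00 = £120.00
  9.1% × £120.00 = £10.92
Pension Levy: cap £29000.00 − YTD £27732.00 = £1268.00 subject; 6.1% × £1268.00 = £77.35
Medical Insurance Levy: 2% × £1400.00 = £28.00
Total: £10.92 + £77.35 + £28.00 = £116.27

£116.27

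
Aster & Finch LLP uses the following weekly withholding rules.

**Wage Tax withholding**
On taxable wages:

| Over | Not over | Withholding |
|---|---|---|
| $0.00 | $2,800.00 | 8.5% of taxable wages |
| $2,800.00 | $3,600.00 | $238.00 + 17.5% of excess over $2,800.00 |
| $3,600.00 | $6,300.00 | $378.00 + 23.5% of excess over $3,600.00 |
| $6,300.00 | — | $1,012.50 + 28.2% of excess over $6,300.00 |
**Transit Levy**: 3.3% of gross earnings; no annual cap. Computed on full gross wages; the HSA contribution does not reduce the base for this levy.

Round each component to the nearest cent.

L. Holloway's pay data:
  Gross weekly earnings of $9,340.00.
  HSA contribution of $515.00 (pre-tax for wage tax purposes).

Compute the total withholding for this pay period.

$2,032.77

Wage Tax: taxable = $9,340.00 − $515.00 = $8,825.00
  $1,012.50 + 28.2% × ($8,825.00 − $6,300.00) = $1,012.50 + 28.2% × $2,525.00 = $1,724.55
Transit Levy: 3.3% × $9,340.00 = $308.22
Total: $1,724.55 + $308.22 = $2,032.77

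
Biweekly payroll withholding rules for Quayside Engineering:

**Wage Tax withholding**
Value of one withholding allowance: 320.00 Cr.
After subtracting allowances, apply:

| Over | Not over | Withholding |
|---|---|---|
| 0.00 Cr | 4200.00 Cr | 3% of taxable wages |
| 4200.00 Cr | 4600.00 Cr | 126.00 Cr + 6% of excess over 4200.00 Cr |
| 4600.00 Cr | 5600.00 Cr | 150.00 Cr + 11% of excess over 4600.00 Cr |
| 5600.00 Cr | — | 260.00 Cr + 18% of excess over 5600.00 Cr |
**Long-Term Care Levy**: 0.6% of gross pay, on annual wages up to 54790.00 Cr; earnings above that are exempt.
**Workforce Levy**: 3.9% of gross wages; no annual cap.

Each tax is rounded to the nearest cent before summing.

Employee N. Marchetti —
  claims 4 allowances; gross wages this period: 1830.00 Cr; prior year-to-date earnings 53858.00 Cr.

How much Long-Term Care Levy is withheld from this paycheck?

Long-Term Care Levy: cap 54790.00 Cr − YTD 53858.00 Cr = 932.00 Cr subject; 0.6% × 932.00 Cr = 5.59 Cr

5.59 Cr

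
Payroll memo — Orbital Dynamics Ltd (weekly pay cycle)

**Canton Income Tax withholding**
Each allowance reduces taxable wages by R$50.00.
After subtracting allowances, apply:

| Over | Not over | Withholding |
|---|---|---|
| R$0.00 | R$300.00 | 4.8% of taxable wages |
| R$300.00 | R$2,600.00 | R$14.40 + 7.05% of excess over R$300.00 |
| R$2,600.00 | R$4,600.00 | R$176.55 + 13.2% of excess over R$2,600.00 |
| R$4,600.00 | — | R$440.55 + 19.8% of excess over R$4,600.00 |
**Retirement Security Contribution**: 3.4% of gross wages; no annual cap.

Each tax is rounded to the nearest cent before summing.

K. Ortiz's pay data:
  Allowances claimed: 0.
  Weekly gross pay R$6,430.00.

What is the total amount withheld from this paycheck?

Canton Income Tax: taxable = R$6,430.00
  R$440.55 + 19.8% × (R$6,430.00 − R$4,600.00) = R$440.55 + 19.8% × R$1,830.00 = R$802.89
Retirement Security Contribution: 3.4% × R$6,430.00 = R$218.62
Total: R$802.89 + R$218.62 = R$1,021.51

R$1,021.51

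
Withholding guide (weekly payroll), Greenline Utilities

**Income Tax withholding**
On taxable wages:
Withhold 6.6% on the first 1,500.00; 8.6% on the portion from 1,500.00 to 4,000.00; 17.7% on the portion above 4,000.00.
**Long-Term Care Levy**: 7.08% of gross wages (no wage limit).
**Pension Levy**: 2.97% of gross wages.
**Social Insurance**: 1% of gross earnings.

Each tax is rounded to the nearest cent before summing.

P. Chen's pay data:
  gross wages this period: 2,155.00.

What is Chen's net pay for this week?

Income Tax: taxable = 2,155.00
  99.00 + 8.6% × (2,155.00 − 1,500.00) = 99.00 + 8.6% × 655.00 = 155.33
Long-Term Care Levy: 7.08% × 2,155.00 = 152.57
Pension Levy: 2.97% × 2,155.00 = 64.00
Social Insurance: 1% × 2,155.00 = 21.55
Total withheld: 155.33 + 152.57 + 64.00 + 21.55 = 393.45
Net pay: 2,155.00 − 393.45 = 1,761.55

1,761.55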